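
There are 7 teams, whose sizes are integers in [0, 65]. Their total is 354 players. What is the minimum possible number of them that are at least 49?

2

Suppose at most 7 − j of them reach 49; then j values are ≤ 48 and the rest ≤ 65.
The total is then ≤ 48·j + 65·(7 − j) = 455 − 17j. For this to be ≥ 354 we need j ≤ 5, so at least 7 − 5 = 2 must reach 49.
Exactly 2 works: 2 values at 65 and 5 at 48 total 370; lower one of the high values by 16 (still ≥ 49) to hit 354.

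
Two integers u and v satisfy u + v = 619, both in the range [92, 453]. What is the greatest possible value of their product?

95790

For a fixed sum, the product uv is largest when u and v are as close as possible.
Taking u = 309 and v = 310 (both in [92, 453]) gives uv = 95790.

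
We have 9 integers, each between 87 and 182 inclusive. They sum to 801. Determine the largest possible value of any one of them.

105

To make one integer as large as possible, make the other 8 as small as possible.
The other 8 contribute at least 8 × 87 = 696, leaving at most 801 − 696 = 105.
Since 105 ≤ 182, this is achievable: one at 105 and 8 at 87.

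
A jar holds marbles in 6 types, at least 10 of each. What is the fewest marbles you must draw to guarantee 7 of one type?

You could draw 6 of every type without reaching 7 of any — 36 in all.
One more forces 7 of some type, so 36 + 1 = 37.

37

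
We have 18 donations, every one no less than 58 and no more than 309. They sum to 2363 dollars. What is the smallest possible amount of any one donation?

To make one donation as small as possible, make the other 17 as large as possible.
The other 17 can take up 17 × 309 = 5253 ≥ 2363 − 58, so one donation can sit at its floor of 58.
Achievable: one at 58 and the other 17 totalling 2305, which fits since 17 × 58 ≤ 2305 ≤ 17 × 309.

58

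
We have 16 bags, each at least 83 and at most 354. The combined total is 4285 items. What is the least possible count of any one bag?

83

Minimizing one value means maximizing the remaining 15.
The other 15 can take up 15 × 354 = 5310 ≥ 4285 − 83, so one bag can sit at its floor of 83.
Achievable: one at 83 and the other 15 totalling 4202, which fits since 15 × 83 ≤ 4202 ≤ 15 × 354.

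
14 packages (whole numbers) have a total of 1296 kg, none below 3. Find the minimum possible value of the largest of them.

93

Some value must be at least ⌈1296/14⌉ = 93, since 14 × 92 = 1288 < 1296.
Achievable: 8 of them at 93 and 6 at 92 total 1296.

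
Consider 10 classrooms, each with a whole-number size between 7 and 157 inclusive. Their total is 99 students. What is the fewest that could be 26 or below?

Let j be the number exceeding 26. Then the total is ≥ 27·j + 7·(10 − j) = 70 + 20j.
So 20j ≤ 29 and j ≤ 1; hence at least 10 − 1 = 9 are ≤ 26.
Exactly 9 works: 9 values at 7 and 1 at 27 total 90; raise one of the low values by 9 (still ≤ 26) to hit 99.

9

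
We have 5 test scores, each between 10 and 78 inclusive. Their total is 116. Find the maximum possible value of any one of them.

To make one score as large as possible, make the other 4 as small as possible.
The other 4 contribute at least 4 × 10 = 40, leaving at most 116 − 40 = 76.
Since 76 ≤ 78, this is achievable: one at 76 and 4 at 10.

76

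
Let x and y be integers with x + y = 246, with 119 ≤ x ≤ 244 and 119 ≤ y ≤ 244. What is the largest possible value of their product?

xy = x(246 − x) is maximized when x is as near 246/2 as the bounds allow.
Taking x = 123 and y = 123 (both in [119, 244]) gives xy = 15129.

15129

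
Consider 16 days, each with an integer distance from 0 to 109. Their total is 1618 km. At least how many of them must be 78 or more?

13

Each value short of 78 is at most 77, costing at least 109 − 77 = 32 against the maximum total of 1744.
We can afford to lose at most 1744 − 1618 = 126, so at most ⌊126/32⌋ = 3 fall short, and at least 13 are ≥ 78.
Exactly 13 works: 13 values at 109 and 3 at 77 total 1648; lower one of the high values by 30 (still ≥ 78) to hit 1618.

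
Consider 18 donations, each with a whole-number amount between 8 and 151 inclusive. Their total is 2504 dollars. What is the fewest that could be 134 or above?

7

Each value short of 134 is at most 133, costing at least 151 − 133 = 18 against the maximum total of 2718.
We can afford to lose at most 2718 − 2504 = 214, so at most ⌊214/18⌋ = 11 fall short, and at least 7 are ≥ 134.
Exactly 7 works: 7 values at 151 and 11 at 133 total 2520; lower one of the high values by 16 (still ≥ 134) to hit 2504.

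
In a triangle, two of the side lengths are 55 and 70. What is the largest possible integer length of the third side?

The third side must be less than 55 + 70 = 125.
The largest integer below 125 is 124.

124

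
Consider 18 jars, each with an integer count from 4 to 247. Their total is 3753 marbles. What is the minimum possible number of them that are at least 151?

Suppose at most 18 − j of them reach 151; then j values are ≤ 150 and the rest ≤ 247.
The total is then ≤ 150·j + 247·(18 − j) = 4446 − 97j. For this to be ≥ 3753 we need j ≤ 7, so at least 18 − 7 = 11 must reach 151.
Exactly 11 works: 11 values at 247 and 7 at 150 total 3767; lower one of the high values by 14 (still ≥ 151) to hit 3753.

11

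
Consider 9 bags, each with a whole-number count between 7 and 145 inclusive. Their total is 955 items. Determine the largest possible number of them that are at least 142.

6

With k values at 142 or above and the rest at least 7, the sum is at least 63 + 135k.
Since the sum is 955, we need 135k ≤ 892, i.e. k ≤ 6.
k = 6 is achieved by 6 values at 142 and 3 at 7, total 873; add 82 to one value (staying below 142) to reach 955.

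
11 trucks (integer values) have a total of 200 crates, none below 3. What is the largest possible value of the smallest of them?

18

The average is 200/11 < 19, so some value is ≤ 18.
Taking 9 copies of 18 and 2 copies of 19 gives exactly 200, so 18 is attained.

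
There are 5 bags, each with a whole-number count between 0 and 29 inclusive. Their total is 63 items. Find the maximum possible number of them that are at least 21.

3

If k of the values are ≥ 21, the total is ≥ 21k + 0(5 − k).
Setting 21k + 0(5 − k) ≤ 63 gives 21k ≤ 63, so k ≤ 3.
k = 3 is achieved by 3 values at 21 and 2 at 0, total 63.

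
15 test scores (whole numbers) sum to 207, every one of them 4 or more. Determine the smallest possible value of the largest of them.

14

If every one of the 15 were at most 13, the total would be at most 15 × 13 = 195 < 207.
Equality holds with 12 values of 14 and 3 values of 13.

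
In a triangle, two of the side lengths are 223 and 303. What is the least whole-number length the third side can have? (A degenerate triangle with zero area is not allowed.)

81

The third side must exceed |223 − 303| = 80.
The smallest integer above 80 is 81.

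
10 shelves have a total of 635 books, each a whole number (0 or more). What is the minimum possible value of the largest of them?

The 10 values sum to 635, so their maximum is at least ⌈635/10⌉ = 64.
Achievable: 5 of them at 64 and 5 at 63 total 635.

64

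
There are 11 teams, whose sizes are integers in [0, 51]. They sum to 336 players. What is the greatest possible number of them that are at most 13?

Suppose k of them are at most 13. Those contribute at most 13 each and the rest at most 51 each.
So the total is at most 13k + 51(11 − k) = 561 − 38k. This must still be ≥ 336, so k ≤ 5.
k = 5 is achieved by 5 values at 13 and 6 at 51, total 371; lower one of the 51's by 35 (still > 13) to reach 336.

5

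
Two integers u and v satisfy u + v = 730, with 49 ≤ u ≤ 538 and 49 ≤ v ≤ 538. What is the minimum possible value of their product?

103296

For a fixed sum, uv is smallest when u and v are as far apart as possible.
At the endpoint u = 192, v = 730 − 192 = 538, so uv = 192 × 538 = 103296.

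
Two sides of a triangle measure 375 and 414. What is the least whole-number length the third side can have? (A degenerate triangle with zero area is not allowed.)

40

The third side must exceed |375 − 414| = 39.
The smallest integer above 39 is 40.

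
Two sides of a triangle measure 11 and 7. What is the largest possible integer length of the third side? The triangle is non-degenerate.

The third side must be less than 11 + 7 = 18.
The largest integer below 18 is 17.

17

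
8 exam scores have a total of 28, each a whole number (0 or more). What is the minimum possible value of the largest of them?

The average is 28/8 > 3, so not all 8 can be 3 or less; the largest is ≥ 4.
Taking 4 copies of 3 and 4 copies of 4 gives exactly 28, so 4 is attained.

4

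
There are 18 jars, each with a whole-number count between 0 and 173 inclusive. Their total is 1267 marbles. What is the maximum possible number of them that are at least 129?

With k values at 129 or above and the rest at least 0, the sum is at least 0 + 129k.
Since the sum is 1267, we need 129k ≤ 1267, i.e. k ≤ 9.
k = 9 is achieved by 9 values at 129 and 9 at 0, total 1161; add 106 to one value (staying below 129) to reach 1267.

9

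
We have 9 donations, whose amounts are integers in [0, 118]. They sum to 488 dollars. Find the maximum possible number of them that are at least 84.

With k values at 84 or above and the rest at least 0, the sum is at least 0 + 84k.
Since the sum is 488, we need 84k ≤ 488, i.e. k ≤ 5.
k = 5 is achieved by 5 values at 84 and 4 at 0, total 420; add 68 to one value (staying below 84) to reach 488.

5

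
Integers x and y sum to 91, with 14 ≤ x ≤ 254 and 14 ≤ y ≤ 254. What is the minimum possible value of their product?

For a fixed sum, xy is smallest when x and y are as far apart as possible.
At the endpoint x = 14, y = 91 − 14 = 77, so xy = 14 × 77 = 1078.

1078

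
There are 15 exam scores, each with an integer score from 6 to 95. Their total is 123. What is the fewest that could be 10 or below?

9

Each value above 10 is at least 11, contributing at least 11 − 6 = 5 above the floor 6.
The sum exceeds the floor total 90 by 33, so at most ⌊33/5⌋ = 6 exceed 10, and at least 9 are ≤ 10.
Exactly 9 works: 9 values at 6 and 6 at 11 total 120; raise one of the low values by 3 (still ≤ 10) to hit 123.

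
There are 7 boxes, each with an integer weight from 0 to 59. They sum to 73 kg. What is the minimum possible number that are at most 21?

4

Each value above 21 is at least 22, contributing at least 22 − 0 = 22 above the floor 0.
The sum exceeds the floor total 0 by 73, so at most ⌊73/22⌋ = 3 exceed 21, and at least 4 are ≤ 21.
Exactly 4 works: 4 values at 0 and 3 at 22 total 66; raise one of the low values by 7 (still ≤ 21) to hit 73.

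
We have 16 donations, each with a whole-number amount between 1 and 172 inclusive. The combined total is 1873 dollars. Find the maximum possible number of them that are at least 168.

11

If k of the values are ≥ 168, the total is ≥ 168k + 1(16 − k).
Setting 168k + 1(16 − k) ≤ 1873 gives 167k ≤ 1857, so k ≤ 11.
k = 11 is achieved by 11 values at 168 and 5 at 1, total 1853; add 20 to one value (staying below 168) to reach 1873.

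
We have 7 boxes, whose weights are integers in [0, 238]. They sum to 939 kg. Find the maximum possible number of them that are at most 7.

3

Suppose k of them are at most 7. Those contribute at most 7 each and the rest at most 238 each.
So the total is at most 7k + 238(7 − k) = 1666 − 231k. This must still be ≥ 939, so k ≤ 3.
k = 3 is achieved by 3 values at 7 and 4 at 238, total 973; lower one of the 238's by 34 (still > 7) to reach 939.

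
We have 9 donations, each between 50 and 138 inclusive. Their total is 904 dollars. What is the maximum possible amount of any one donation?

Maximizing one value means minimizing the remaining 8.
The other 8 contribute at least 8 × 50 = 400, leaving at most 904 − 400 = 504.
But each donation is capped at 138, so the maximum is 138.
Achievable: one at 138 and the other 8 totalling 766, which fits since 8 × 50 ≤ 766 ≤ 8 × 138.

138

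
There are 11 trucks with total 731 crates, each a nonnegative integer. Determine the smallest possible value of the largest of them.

If every one of the 11 were at most 66, the total would be at most 11 × 66 = 726 < 731.
Achievable: 5 of them at 67 and 6 at 66 total 731.

67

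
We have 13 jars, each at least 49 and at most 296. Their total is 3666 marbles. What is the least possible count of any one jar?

To make one jar as small as possible, make the other 12 as large as possible.
The other 12 contribute at most 12 × 296 = 3552, leaving at least 3666 − 3552 = 114.
Since 114 ≥ 49, this is achievable: one at 114 and 12 at 296.

114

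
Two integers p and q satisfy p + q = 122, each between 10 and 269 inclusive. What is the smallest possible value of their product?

Since p + q is fixed, pushing one of them to its bound minimizes the product.
At the endpoint p = 10, q = 122 − 10 = 112, so pq = 10 × 112 = 1120.

1120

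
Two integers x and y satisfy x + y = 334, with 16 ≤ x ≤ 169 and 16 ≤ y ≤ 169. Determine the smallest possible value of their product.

27885

xy = x(334 − x) is concave in x, so over [165, 169] it is minimized at an endpoint.
The extreme feasible split is x = 165, y = 169, giving xy = 27885.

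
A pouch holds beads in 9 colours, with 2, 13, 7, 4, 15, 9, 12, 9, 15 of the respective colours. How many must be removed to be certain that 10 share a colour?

68

In the worst case you take as many as possible of each colour without reaching 10: 2 + 9 + 7 + 4 + 9 + 9 + 9 + 9 + 9 = 67.
The next one must give 10 of some colour, so 67 + 1 = 68.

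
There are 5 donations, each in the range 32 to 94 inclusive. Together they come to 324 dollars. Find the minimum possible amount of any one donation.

Minimizing one value means maximizing the remaining 4.
The other 4 can take up 4 × 94 = 376 ≥ 324 − 32, so one donation can sit at its floor of 32.
Achievable: one at 32 and the other 4 totalling 292, which fits since 4 × 32 ≤ 292 ≤ 4 × 94.

32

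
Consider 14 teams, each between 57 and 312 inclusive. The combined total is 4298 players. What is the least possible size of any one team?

242

Minimizing one value means maximizing the remaining 13.
The other 13 contribute at most 13 × 312 = 4056, leaving at least 4298 − 4056 = 242.
Since 242 ≥ 57, this is achievable: one at 242 and 13 at 312.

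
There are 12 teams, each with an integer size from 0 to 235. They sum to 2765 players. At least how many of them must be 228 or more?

6

If only k of them are at least 228, the other 12 − k are at most 227, so the total is at most k·235 + (12 − k)·227.
This must reach 2765, so k·235 + (12 − k)·227 ≥ 2765, giving k ≥ 6.
Exactly 6 works: 6 values at 235 and 6 at 227 total 2772; lower one of the high values by 7 (still ≥ 228) to hit 2765.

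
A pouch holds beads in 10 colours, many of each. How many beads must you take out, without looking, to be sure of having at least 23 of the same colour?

In the worst case you draw 22 of each of the 10 colours: 10 × 22 = 220.
One more forces 23 of some colour, so 220 + 1 = 221.

221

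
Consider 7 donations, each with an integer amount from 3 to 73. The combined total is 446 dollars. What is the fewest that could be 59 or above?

3

If only k of them are at least 59, the other 7 − k are at most 58, so the total is at most k·73 + (7 − k)·58.
This must reach 446, so k·73 + (7 − k)·58 ≥ 446, giving k ≥ 3.
Exactly 3 works: 3 values at 73 and 4 at 58 total 451; lower one of the high values by 5 (still ≥ 59) to hit 446.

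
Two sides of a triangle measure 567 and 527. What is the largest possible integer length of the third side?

1093

The third side must be less than 567 + 527 = 1094.
The largest integer below 1094 is 1093.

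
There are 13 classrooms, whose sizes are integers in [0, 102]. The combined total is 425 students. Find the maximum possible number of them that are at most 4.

9

Suppose k of them are at most 4. Those contribute at most 4 each and the rest at most 102 each.
So the total is at most 4k + 102(13 − k) = 1326 − 98k. This must still be ≥ 425, so k ≤ 9.
k = 9 is achieved by 9 values at 4 and 4 at 102, total 444; lower one of the 102's by 19 (still > 4) to reach 425.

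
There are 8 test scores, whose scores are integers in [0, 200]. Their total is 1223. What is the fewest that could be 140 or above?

2

Suppose at most 8 − j of them reach 140; then j values are ≤ 139 and the rest ≤ 200.
The total is then ≤ 139·j + 200·(8 − j) = 1600 − 61j. For this to be ≥ 1223 we need j ≤ 6, so at least 8 − 6 = 2 must reach 140.
Exactly 2 works: 2 values at 200 and 6 at 139 total 1234; lower one of the high values by 11 (still ≥ 140) to hit 1223.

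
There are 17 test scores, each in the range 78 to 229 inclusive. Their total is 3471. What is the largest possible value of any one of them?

229

Maximizing one value means minimizing the remaining 16.
The other 16 contribute at least 16 × 78 = 1248, leaving at most 3471 − 1248 = 2223.
But each score is capped at 229, so the maximum is 229.
Achievable: one at 229 and the other 16 totalling 3242, which fits since 16 × 78 ≤ 3242 ≤ 16 × 229.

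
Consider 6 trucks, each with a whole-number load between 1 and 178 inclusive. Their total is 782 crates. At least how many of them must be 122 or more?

1

Each value short of 122 is at most 121, costing at least 178 − 121 = 57 against the maximum total of 1068.
We can afford to lose at most 1068 − 782 = 286, so at most ⌊286/57⌋ = 5 fall short, and at least 1 are ≥ 122.
Exactly 1 works: 1 value at 178 and 5 at 121 total 783; lower one of the high values by 1 (still ≥ 122) to hit 782.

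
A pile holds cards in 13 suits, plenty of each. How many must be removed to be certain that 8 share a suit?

92

In the worst case you draw 7 of each of the 13 suits: 13 × 7 = 91.
One more forces 8 of some suit, so 91 + 1 = 92.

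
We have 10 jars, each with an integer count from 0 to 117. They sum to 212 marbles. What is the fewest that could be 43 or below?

6

Each value above 43 is at least 44, contributing at least 44 − 0 = 44 above the floor 0.
The sum exceeds the floor total 0 by 212, so at most ⌊212/44⌋ = 4 exceed 43, and at least 6 are ≤ 43.
Exactly 6 works: 6 values at 0 and 4 at 44 total 176; raise one of the low values by 36 (still ≤ 43) to hit 212.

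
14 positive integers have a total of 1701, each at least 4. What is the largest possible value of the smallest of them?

121

If every one of the 14 were at least 122, the total would be at least 14 × 122 = 1708 > 1701.
Taking 7 copies of 121 and 7 copies of 122 gives exactly 1701, so 121 is attained.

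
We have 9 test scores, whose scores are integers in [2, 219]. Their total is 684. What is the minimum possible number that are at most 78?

Each value above 78 is at least 79, contributing at least 79 − 2 = 77 above the floor 2.
The sum exceeds the floor total 18 by 666, so at most ⌊666/77⌋ = 8 exceed 78, and at least 1 are ≤ 78.
Exactly 1 works: 1 value at 2 and 8 at 79 total 634; raise one of the low values by 50 (still ≤ 78) to hit 684.

1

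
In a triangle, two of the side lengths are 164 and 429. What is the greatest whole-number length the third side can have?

The third side must be less than 164 + 429 = 593.
The largest integer below 593 is 592.

592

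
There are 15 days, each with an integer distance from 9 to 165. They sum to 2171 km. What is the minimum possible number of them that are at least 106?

Suppose at most 15 − j of them reach 106; then j values are ≤ 105 and the rest ≤ 165.
The total is then ≤ 105·j + 165·(15 − j) = 2475 − 60j. For this to be ≥ 2171 we need j ≤ 5, so at least 15 − 5 = 10 must reach 106.
Exactly 10 works: 10 values at 165 and 5 at 105 total 2175; lower one of the high values by 4 (still ≥ 106) to hit 2171.

10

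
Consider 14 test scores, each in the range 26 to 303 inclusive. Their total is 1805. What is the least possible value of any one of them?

To make one score as small as possible, make the other 13 as large as possible.
The other 13 can take up 13 × 303 = 3939 ≥ 1805 − 26, so one score can sit at its floor of 26.
Achievable: one at 26 and the other 13 totalling 1779, which fits since 13 × 26 ≤ 1779 ≤ 13 × 303.

26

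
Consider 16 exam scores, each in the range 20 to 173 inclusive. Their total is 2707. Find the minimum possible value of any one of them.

Minimizing one value means maximizing the remaining 15.
The other 15 contribute at most 15 × 173 = 2595, leaving at least 2707 − 2595 = 112.
Since 112 ≥ 20, this is achievable: one at 112 and 15 at 173.

112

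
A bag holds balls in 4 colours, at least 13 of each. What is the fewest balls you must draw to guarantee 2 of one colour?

In the worst case you draw 1 of each of the 4 colours: 4 × 1 = 4.
One more forces 2 of some colour, so 4 + 1 = 5.

5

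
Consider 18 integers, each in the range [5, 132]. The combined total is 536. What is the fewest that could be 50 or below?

9

If only k of them are at most 50, the other 18 − k are at least 51, so the total is at least (18 − k)·51 + k·5.
This is ≤ 536, so (18 − k)·51 + 5k ≤ 536, which gives k ≥ 9.
Exactly 9 works: 9 values at 5 and 9 at 51 total 504; raise one of the low values by 32 (still ≤ 50) to hit 536.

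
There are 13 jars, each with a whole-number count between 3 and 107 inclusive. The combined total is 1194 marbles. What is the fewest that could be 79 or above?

7

Suppose at most 13 − j of them reach 79; then j values are ≤ 78 and the rest ≤ 107.
The total is then ≤ 78·j + 107·(13 − j) = 1391 − 29j. For this to be ≥ 1194 we need j ≤ 6, so at least 13 − 6 = 7 must reach 79.
Exactly 7 works: 7 values at 107 and 6 at 78 total 1217; lower one of the high values by 23 (still ≥ 79) to hit 1194.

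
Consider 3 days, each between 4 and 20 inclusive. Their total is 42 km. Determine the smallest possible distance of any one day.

Minimizing one value means maximizing the remaining 2.
The other 2 can take up 2 × 20 = 40 ≥ 42 − 4, so one day can sit at its floor of 4.
Achievable: one at 4 and the other 2 totalling 38, which fits since 2 × 4 ≤ 38 ≤ 2 × 20.

4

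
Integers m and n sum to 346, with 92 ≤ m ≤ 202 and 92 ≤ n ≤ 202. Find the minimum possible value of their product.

Since m + n is fixed, pushing one of them to its bound minimizes the product.
At the endpoint m = 144, n = 346 − 144 = 202, so mn = 144 × 202 = 29088.

29088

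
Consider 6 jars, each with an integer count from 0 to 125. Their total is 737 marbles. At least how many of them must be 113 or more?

Each value short of 113 is at most 112, costing at least 125 − 112 = 13 against the maximum total of 750.
We can afford to lose at most 750 − 737 = 13, so at most ⌊13/13⌋ = 1 fall short, and at least 5 are ≥ 113.
Exactly 5 works: 5 values at 125 and 1 at 112 total 737.

5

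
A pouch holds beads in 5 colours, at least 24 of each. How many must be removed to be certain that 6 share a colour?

In the worst case you draw 5 of each of the 5 colours: 5 × 5 = 25.
One more forces 6 of some colour, so 25 + 1 = 26.

26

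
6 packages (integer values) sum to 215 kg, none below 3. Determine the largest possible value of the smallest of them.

35

If every one of the 6 were at least 36, the total would be at least 6 × 36 = 216 > 215.
Taking 1 copy of 35 and 5 copies of 36 gives exactly 215, so 35 is attained.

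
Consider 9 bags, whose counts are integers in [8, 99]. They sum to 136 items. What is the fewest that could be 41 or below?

If only k of them are at most 41, the other 9 − k are at least 42, so the total is at least (9 − k)·42 + k·8.
This is ≤ 136, so (9 − k)·42 + 8k ≤ 136, which gives k ≥ 8.
Exactly 8 works: 8 values at 8 and 1 at 42 total 106; raise one of the low values by 30 (still ≤ 41) to hit 136.

8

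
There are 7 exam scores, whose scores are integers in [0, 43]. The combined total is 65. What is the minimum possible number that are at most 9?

Let j be the number exceeding 9. Then the total is ≥ 10·j + 0·(7 − j) = 0 + 10j.
So 10j ≤ 65 and j ≤ 6; hence at least 7 − 6 = 1 are ≤ 9.
Exactly 1 works: 1 value at 0 and 6 at 10 total 60; raise one of the low values by 5 (still ≤ 9) to hit 65.

1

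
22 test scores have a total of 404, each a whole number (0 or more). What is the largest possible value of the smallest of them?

18

The 22 values sum to 404, so their minimum is at most ⌊404/22⌋ = 18.
Achievable: 14 of them at 18 and 8 at 19 total 404.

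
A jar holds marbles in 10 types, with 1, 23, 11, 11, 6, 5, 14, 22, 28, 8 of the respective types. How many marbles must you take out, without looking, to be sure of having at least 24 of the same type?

125

In the worst case you take as many as possible of each type without reaching 24: 1 + 23 + 11 + 11 + 6 + 5 + 14 + 22 + 23 + 8 = 124.
The next one must give 24 of some type, so 124 + 1 = 125.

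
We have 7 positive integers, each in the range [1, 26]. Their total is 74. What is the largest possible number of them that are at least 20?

3

Suppose k of them are at least 20. Those contribute at least 20 each and the other 7 − k at least 1 each.
So the total is at least 20k + 1(7 − k) = 7 + 19k. This must be ≤ 74, giving k ≤ 3.
k = 3 is achieved by 3 values at 20 and 4 at 1, total 64; add 10 to one value (staying below 20) to reach 74.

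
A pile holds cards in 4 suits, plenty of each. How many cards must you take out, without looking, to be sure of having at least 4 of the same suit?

In the worst case you draw 3 of each of the 4 suits: 4 × 3 = 12.
One more forces 4 of some suit, so 12 + 1 = 13.

13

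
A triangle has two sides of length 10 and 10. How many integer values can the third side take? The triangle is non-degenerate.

The triangle inequality gives |10 − 10| < c < 10 + 10, i.e. 0 < c < 20.
So c can be any integer from 1 to 19: 19 values.

19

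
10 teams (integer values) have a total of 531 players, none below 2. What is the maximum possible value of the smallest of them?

53

The average is 531/10 < 54, so some value is ≤ 53.
Taking 9 copies of 53 and 1 copy of 54 gives exactly 531, so 53 is attained.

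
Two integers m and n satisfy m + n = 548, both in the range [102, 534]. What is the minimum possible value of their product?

45492

For a fixed sum, mn is smallest when m and n are as far apart as possible.
The extreme feasible split is m = 102, n = 446, giving mn = 45492.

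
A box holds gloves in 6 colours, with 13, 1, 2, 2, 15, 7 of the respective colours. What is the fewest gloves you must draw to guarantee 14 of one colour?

In the worst case you take as many as possible of each colour without reaching 14: 13 + 1 + 2 + 2 + 13 + 7 = 38.
The next one must give 14 of some colour, so 38 + 1 = 39.

39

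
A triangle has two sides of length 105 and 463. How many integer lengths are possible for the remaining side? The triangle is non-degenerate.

209

The triangle inequality gives |105 − 463| < c < 105 + 463, i.e. 358 < c < 568.
So c can be any integer from 359 to 567: 209 values.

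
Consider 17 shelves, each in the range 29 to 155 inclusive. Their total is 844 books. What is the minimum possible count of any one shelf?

29

To make one shelf as small as possible, make the other 16 as large as possible.
The other 16 can take up 16 × 155 = 2480 ≥ 844 − 29, so one shelf can sit at its floor of 29.
Achievable: one at 29 and the other 16 totalling 815, which fits since 16 × 29 ≤ 815 ≤ 16 × 155.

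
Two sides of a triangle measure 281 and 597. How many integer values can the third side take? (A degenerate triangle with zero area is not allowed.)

561

The triangle inequality gives |281 − 597| < c < 281 + 597, i.e. 316 < c < 878.
So c can be any integer from 317 to 877: 561 values.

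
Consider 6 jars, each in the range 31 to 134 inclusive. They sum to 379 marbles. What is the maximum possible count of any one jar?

134

To make one jar as large as possible, make the other 5 as small as possible.
The other 5 contribute at least 5 × 31 = 155, leaving at most 379 − 155 = 224.
But each jar is capped at 134, so the maximum is 134.
Achievable: one at 134 and the other 5 totalling 245, which fits since 5 × 31 ≤ 245 ≤ 5 × 134.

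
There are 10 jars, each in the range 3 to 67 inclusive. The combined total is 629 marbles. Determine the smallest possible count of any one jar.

Minimizing one value means maximizing the remaining 9.
The other 9 contribute at most 9 × 67 = 603, leaving at least 629 − 603 = 26.
Since 26 ≥ 3, this is achievable: one at 26 and 9 at 67.

26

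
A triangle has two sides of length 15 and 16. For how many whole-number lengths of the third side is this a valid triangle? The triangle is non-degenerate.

The triangle inequality gives |15 − 16| < c < 15 + 16, i.e. 1 < c < 31.
So c can be any integer from 2 to 30: 29 values.

29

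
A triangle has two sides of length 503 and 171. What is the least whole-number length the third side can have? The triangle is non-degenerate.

The third side must exceed |503 − 171| = 332.
The smallest integer above 332 is 333.

333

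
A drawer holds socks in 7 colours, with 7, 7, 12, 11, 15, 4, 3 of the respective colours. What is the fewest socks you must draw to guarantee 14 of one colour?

58

In the worst case you take as many as possible of each colour without reaching 14: 7 + 7 + 12 + 11 + 13 + 4 + 3 = 57.
The next one must give 14 of some colour, so 57 + 1 = 58.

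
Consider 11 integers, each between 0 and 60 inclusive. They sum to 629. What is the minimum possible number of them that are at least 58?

1

Each value short of 58 is at most 57, costing at least 60 − 57 = 3 against the maximum total of 660.
We can afford to lose at most 660 − 629 = 31, so at most ⌊31/3⌋ = 10 fall short, and at least 1 are ≥ 58.
Exactly 1 works: 1 value at 60 and 10 at 57 total 630; lower one of the high values by 1 (still ≥ 58) to hit 629.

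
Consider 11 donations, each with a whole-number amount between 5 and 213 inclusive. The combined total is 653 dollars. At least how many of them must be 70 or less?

2

Each value above 70 is at least 71, contributing at least 71 − 5 = 66 above the floor 5.
The sum exceeds the floor total 55 by 598, so at most ⌊598/66⌋ = 9 exceed 70, and at least 2 are ≤ 70.
Exactly 2 works: 2 values at 5 and 9 at 71 total 649; raise one of the low values by 4 (still ≤ 70) to hit 653.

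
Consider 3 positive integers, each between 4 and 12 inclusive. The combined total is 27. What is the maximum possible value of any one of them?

12

Maximizing one value means minimizing the remaining 2.
The other 2 contribute at least 2 × 4 = 8, leaving at most 27 − 8 = 19.
But each integer is capped at 12, so the maximum is 12.
Achievable: one at 12 and the other 2 totalling 15, which fits since 2 × 4 ≤ 15 ≤ 2 × 12.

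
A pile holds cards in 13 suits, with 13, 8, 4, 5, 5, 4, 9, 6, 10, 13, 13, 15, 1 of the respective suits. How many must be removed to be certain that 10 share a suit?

88

In the worst case you take as many as possible of each suit without reaching 10: 9 + 8 + 4 + 5 + 5 + 4 + 9 + 6 + 9 + 9 + 9 + 9 + 1 = 87.
The next one must give 10 of some suit, so 87 + 1 = 88.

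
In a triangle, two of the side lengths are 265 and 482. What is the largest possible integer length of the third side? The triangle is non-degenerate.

746

The third side must be less than 265 + 482 = 747.
The largest integer below 747 is 746.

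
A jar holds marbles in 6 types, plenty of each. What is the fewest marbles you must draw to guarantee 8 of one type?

In the worst case you draw 7 of each of the 6 types: 6 × 7 = 42.
One more forces 8 of some type, so 42 + 1 = 43.

43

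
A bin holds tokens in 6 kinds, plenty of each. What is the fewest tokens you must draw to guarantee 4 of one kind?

19

You could draw 3 of every kind without reaching 4 of any — 18 in all.
One more forces 4 of some kind, so 18 + 1 = 19.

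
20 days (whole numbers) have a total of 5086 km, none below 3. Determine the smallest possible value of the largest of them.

The 20 values sum to 5086, so their maximum is at least ⌈5086/20⌉ = 255.
Equality holds with 6 values of 255 and 14 values of 254.

255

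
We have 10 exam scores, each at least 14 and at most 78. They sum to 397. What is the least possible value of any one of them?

14

Minimizing one value means maximizing the remaining 9.
The other 9 can take up 9 × 78 = 702 ≥ 397 − 14, so one score can sit at its floor of 14.
Achievable: one at 14 and the other 9 totalling 383, which fits since 9 × 14 ≤ 383 ≤ 9 × 78.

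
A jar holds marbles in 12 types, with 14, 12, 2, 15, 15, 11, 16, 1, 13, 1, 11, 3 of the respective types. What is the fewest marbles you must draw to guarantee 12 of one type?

In the worst case you take as many as possible of each type without reaching 12: 11 + 11 + 2 + 11 + 11 + 11 + 11 + 1 + 11 + 1 + 11 + 3 = 95.
The next one must give 12 of some type, so 95 + 1 = 96.

96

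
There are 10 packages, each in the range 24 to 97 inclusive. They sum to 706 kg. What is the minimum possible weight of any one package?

Minimizing one value means maximizing the remaining 9.
The other 9 can take up 9 × 97 = 873 ≥ 706 − 24, so one package can sit at its floor of 24.
Achievable: one at 24 and the other 9 totalling 682, which fits since 9 × 24 ≤ 682 ≤ 9 × 97.

24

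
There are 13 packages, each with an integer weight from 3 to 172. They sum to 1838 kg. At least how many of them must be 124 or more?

5

If only k of them are at least 124, the other 13 − k are at most 123, so the total is at most k·172 + (13 − k)·123.
This must reach 1838, so k·172 + (13 − k)·123 ≥ 1838, giving k ≥ 5.
Exactly 5 works: 5 values at 172 and 8 at 123 total 1844; lower one of the high values by 6 (still ≥ 124) to hit 1838.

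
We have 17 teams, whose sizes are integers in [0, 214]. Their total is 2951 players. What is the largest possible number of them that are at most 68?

4

Each value at 68 or below falls at least 214 − 68 = 146 short of the ceiling 214.
The ceiling total is 17 × 214 = 3638, and we need 2951, so at most ⌊(3638 − 2951)/146⌋ = 4 can be that low.
k = 4 is achieved by 4 values at 68 and 13 at 214, total 3054; lower one of the 214's by 103 (still > 68) to reach 2951.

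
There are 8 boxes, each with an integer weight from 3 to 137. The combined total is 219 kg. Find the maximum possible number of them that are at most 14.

7

Each value at 14 or below falls at least 137 − 14 = 123 short of the ceiling 137.
The ceiling total is 8 × 137 = 1096, and we need 219, so at most ⌊(1096 − 219)/123⌋ = 7 can be that low.
k = 7 is achieved by 7 values at 14 and 1 at 137, total 235; lower one of the 137's by 16 (still > 14) to reach 219.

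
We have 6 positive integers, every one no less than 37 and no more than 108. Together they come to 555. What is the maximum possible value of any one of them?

To make one integer as large as possible, make the other 5 as small as possible.
The other 5 contribute at least 5 × 37 = 185, leaving at most 555 − 185 = 370.
But each integer is capped at 108, so the maximum is 108.
Achievable: one at 108 and the other 5 totalling 447, which fits since 5 × 37 ≤ 447 ≤ 5 × 108.

108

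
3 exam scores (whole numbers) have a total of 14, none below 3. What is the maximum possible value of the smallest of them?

4

The average is 14/3 < 5, so some value is ≤ 4.
Achievable: 1 of them at 4 and 2 at 5 total 14.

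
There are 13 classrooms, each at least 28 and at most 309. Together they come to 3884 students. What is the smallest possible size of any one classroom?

To make one classroom as small as possible, make the other 12 as large as possible.
The other 12 contribute at most 12 × 309 = 3708, leaving at least 3884 − 3708 = 176.
Since 176 ≥ 28, this is achievable: one at 176 and 12 at 309.

176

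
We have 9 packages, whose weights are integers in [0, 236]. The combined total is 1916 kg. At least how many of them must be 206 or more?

3

Each value short of 206 is at most 205, costing at least 236 − 205 = 31 against the maximum total of 2124.
We can afford to lose at most 2124 − 1916 = 208, so at most ⌊208/31⌋ = 6 fall short, and at least 3 are ≥ 206.
Exactly 3 works: 3 values at 236 and 6 at 205 total 1938; lower one of the high values by 22 (still ≥ 206) to hit 1916.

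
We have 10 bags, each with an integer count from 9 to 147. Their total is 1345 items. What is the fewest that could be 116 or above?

Each value short of 116 is at most 115, costing at least 147 − 115 = 32 against the maximum total of 1470.
We can afford to lose at most 1470 − 1345 = 125, so at most ⌊125/32⌋ = 3 fall short, and at least 7 are ≥ 116.
Exactly 7 works: 7 values at 147 and 3 at 115 total 1374; lower one of the high values by 29 (still ≥ 116) to hit 1345.

7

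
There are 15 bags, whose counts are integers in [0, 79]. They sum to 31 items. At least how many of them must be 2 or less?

5

Let j be the number exceeding 2. Then the total is ≥ 3·j + 0·(15 − j) = 0 + 3j.
So 3j ≤ 31 and j ≤ 10; hence at least 15 − 10 = 5 are ≤ 2.
Exactly 5 works: 5 values at 0 and 10 at 3 total 30; raise one of the low values by 1 (still ≤ 2) to hit 31.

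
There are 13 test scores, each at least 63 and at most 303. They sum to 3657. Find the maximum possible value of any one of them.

303

To make one score as large as possible, make the other 12 as small as possible.
The other 12 contribute at least 12 × 63 = 756, leaving at most 3657 − 756 = 2901.
But each score is capped at 303, so the maximum is 303.
Achievable: one at 303 and the other 12 totalling 3354, which fits since 12 × 63 ≤ 3354 ≤ 12 × 303.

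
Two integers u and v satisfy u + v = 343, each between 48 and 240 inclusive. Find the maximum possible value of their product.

29412

With u + v fixed, uv peaks when the two are closest together.
Taking u = 171 and v = 172 (both in [48, 240]) gives uv = 29412.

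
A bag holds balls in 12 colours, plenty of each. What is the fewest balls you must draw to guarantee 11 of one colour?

In the worst case you draw 10 of each of the 12 colours: 12 × 10 = 120.
One more forces 11 of some colour, so 120 + 1 = 121.

121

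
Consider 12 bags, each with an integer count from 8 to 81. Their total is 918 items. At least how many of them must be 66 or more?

9

Suppose at most 12 − j of them reach 66; then j values are ≤ 65 and the rest ≤ 81.
The total is then ≤ 65·j + 81·(12 − j) = 972 − 16j. For this to be ≥ 918 we need j ≤ 3, so at least 12 − 3 = 9 must reach 66.
Exactly 9 works: 9 values at 81 and 3 at 65 total 924; lower one of the high values by 6 (still ≥ 66) to hit 918.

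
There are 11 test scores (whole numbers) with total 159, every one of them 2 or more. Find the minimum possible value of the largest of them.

If every one of the 11 were at most 14, the total would be at most 11 × 14 = 154 < 159.
Equality holds with 5 values of 15 and 6 values of 14.

15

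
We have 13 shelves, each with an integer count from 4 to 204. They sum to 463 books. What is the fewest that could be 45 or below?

If only k of them are at most 45, the other 13 − k are at least 46, so the total is at least (13 − k)·46 + k·4.
This is ≤ 463, so (13 − k)·46 + 4k ≤ 463, which gives k ≥ 4.
Exactly 4 works: 4 values at 4 and 9 at 46 total 430; raise one of the low values by 33 (still ≤ 45) to hit 463.

4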